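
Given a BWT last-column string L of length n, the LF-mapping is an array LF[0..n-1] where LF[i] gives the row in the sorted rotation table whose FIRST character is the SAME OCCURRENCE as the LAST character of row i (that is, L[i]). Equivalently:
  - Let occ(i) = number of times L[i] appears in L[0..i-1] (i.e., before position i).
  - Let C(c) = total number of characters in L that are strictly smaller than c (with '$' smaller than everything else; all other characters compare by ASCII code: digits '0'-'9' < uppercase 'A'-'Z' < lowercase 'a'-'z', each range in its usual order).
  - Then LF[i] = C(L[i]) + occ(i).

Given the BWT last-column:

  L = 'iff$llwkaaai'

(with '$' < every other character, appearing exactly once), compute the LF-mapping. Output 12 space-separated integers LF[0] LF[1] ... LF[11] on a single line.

Answer: 6 4 5 0 9 10 11 8 1 2 3 7

Derivation:
Char counts: '$':1, 'a':3, 'f':2, 'i':2, 'k':1, 'l':2, 'w':1
C (first-col start): C('$')=0, C('a')=1, C('f')=4, C('i')=6, C('k')=8, C('l')=9, C('w')=11
L[0]='i': occ=0, LF[0]=C('i')+0=6+0=6
L[1]='f': occ=0, LF[1]=C('f')+0=4+0=4
L[2]='f': occ=1, LF[2]=C('f')+1=4+1=5
L[3]='$': occ=0, LF[3]=C('$')+0=0+0=0
L[4]='l': occ=0, LF[4]=C('l')+0=9+0=9
L[5]='l': occ=1, LF[5]=C('l')+1=9+1=10
L[6]='w': occ=0, LF[6]=C('w')+0=11+0=11
L[7]='k': occ=0, LF[7]=C('k')+0=8+0=8
L[8]='a': occ=0, LF[8]=C('a')+0=1+0=1
L[9]='a': occ=1, LF[9]=C('a')+1=1+1=2
L[10]='a': occ=2, LF[10]=C('a')+2=1+2=3
L[11]='i': occ=1, LF[11]=C('i')+1=6+1=7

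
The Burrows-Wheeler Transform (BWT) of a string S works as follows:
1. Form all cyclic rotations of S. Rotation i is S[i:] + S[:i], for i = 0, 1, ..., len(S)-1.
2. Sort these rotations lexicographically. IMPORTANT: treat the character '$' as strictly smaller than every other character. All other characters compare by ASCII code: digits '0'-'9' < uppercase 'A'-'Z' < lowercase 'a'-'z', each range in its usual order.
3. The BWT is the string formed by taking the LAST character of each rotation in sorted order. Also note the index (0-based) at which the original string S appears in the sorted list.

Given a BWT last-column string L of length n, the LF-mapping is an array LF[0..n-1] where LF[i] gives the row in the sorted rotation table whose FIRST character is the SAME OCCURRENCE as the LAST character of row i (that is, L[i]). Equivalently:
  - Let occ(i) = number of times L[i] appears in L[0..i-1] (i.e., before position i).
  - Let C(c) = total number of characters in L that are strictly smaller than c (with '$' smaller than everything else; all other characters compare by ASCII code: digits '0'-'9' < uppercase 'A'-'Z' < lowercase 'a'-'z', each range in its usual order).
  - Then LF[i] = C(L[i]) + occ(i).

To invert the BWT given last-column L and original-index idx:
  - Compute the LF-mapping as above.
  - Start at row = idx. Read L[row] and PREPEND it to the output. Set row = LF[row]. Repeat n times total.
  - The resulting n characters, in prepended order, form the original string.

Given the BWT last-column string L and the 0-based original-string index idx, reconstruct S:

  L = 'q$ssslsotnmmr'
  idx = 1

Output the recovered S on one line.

LF mapping: 6 0 8 9 10 1 11 5 12 4 2 3 7
Walk LF starting at row 1, prepending L[row]:
  step 1: row=1, L[1]='$', prepend. Next row=LF[1]=0
  step 2: row=0, L[0]='q', prepend. Next row=LF[0]=6
  step 3: row=6, L[6]='s', prepend. Next row=LF[6]=11
  step 4: row=11, L[11]='m', prepend. Next row=LF[11]=3
  step 5: row=3, L[3]='s', prepend. Next row=LF[3]=9
  step 6: row=9, L[9]='n', prepend. Next row=LF[9]=4
  step 7: row=4, L[4]='s', prepend. Next row=LF[4]=10
  step 8: row=10, L[10]='m', prepend. Next row=LF[10]=2
  step 9: row=2, L[2]='s', prepend. Next row=LF[2]=8
  step 10: row=8, L[8]='t', prepend. Next row=LF[8]=12
  step 11: row=12, L[12]='r', prepend. Next row=LF[12]=7
  step 12: row=7, L[7]='o', prepend. Next row=LF[7]=5
  step 13: row=5, L[5]='l', prepend. Next row=LF[5]=1
Reversed output: lortsmsnsmsq$

Answer: lortsmsnsmsq$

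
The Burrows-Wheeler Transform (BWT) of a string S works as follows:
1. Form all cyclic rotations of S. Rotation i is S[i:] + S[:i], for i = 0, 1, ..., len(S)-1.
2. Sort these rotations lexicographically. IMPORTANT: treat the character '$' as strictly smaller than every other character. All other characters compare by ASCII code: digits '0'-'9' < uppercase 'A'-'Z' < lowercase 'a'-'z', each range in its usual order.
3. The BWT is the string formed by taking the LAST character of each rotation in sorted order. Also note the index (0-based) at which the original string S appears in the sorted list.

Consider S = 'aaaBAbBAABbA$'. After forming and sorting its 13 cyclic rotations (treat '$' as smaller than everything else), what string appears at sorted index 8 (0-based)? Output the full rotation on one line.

Answer: aBAbBAABbA$aa

Derivation:
All 13 rotations (rotation i = S[i:]+S[:i]):
  rot[0] = aaaBAbBAABbA$
  rot[1] = aaBAbBAABbA$a
  rot[2] = aBAbBAABbA$aa
  rot[3] = BAbBAABbA$aaa
  rot[4] = AbBAABbA$aaaB
  rot[5] = bBAABbA$aaaBA
  rot[6] = BAABbA$aaaBAb
  rot[7] = AABbA$aaaBAbB
  rot[8] = ABbA$aaaBAbBA
  rot[9] = BbA$aaaBAbBAA
  rot[10] = bA$aaaBAbBAAB
  rot[11] = A$aaaBAbBAABb
  rot[12] = $aaaBAbBAABbA
Sorted (with $ < everything):
  sorted[0] = $aaaBAbBAABbA
  sorted[1] = A$aaaBAbBAABb
  sorted[2] = AABbA$aaaBAbB
  sorted[3] = ABbA$aaaBAbBA
  sorted[4] = AbBAABbA$aaaB
  sorted[5] = BAABbA$aaaBAb
  sorted[6] = BAbBAABbA$aaa
  sorted[7] = BbA$aaaBAbBAA
  sorted[8] = aBAbBAABbA$aa
  sorted[9] = aaBAbBAABbA$a
  sorted[10] = aaaBAbBAABbA$
  sorted[11] = bA$aaaBAbBAAB
  sorted[12] = bBAABbA$aaaBA
sorted[8] = aBAbBAABbA$aa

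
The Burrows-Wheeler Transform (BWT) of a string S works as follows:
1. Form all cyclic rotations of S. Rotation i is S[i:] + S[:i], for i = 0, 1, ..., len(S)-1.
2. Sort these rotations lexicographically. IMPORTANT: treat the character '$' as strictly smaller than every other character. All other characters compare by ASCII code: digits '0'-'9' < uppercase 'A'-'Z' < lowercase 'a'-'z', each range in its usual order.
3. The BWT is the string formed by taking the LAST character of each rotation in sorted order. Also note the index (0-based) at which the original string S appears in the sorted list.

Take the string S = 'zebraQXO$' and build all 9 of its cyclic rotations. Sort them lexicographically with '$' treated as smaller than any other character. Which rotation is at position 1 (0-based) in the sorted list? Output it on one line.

All 9 rotations (rotation i = S[i:]+S[:i]):
  rot[0] = zebraQXO$
  rot[1] = ebraQXO$z
  rot[2] = braQXO$ze
  rot[3] = raQXO$zeb
  rot[4] = aQXO$zebr
  rot[5] = QXO$zebra
  rot[6] = XO$zebraQ
  rot[7] = O$zebraQX
  rot[8] = $zebraQXO
Sorted (with $ < everything):
  sorted[0] = $zebraQXO
  sorted[1] = O$zebraQX
  sorted[2] = QXO$zebra
  sorted[3] = XO$zebraQ
  sorted[4] = aQXO$zebr
  sorted[5] = braQXO$ze
  sorted[6] = ebraQXO$z
  sorted[7] = raQXO$zeb
  sorted[8] = zebraQXO$
sorted[1] = O$zebraQX

Answer: O$zebraQX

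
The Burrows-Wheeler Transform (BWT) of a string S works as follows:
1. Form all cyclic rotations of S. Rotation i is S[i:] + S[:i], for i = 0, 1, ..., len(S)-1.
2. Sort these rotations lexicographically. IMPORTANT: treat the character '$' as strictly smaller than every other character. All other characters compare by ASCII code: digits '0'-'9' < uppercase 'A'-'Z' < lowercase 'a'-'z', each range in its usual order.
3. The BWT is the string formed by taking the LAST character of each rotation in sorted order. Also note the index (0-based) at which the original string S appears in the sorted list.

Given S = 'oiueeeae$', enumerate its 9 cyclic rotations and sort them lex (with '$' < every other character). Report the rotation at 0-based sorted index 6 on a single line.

All 9 rotations (rotation i = S[i:]+S[:i]):
  rot[0] = oiueeeae$
  rot[1] = iueeeae$o
  rot[2] = ueeeae$oi
  rot[3] = eeeae$oiu
  rot[4] = eeae$oiue
  rot[5] = eae$oiuee
  rot[6] = ae$oiueee
  rot[7] = e$oiueeea
  rot[8] = $oiueeeae
Sorted (with $ < everything):
  sorted[0] = $oiueeeae
  sorted[1] = ae$oiueee
  sorted[2] = e$oiueeea
  sorted[3] = eae$oiuee
  sorted[4] = eeae$oiue
  sorted[5] = eeeae$oiu
  sorted[6] = iueeeae$o
  sorted[7] = oiueeeae$
  sorted[8] = ueeeae$oi
sorted[6] = iueeeae$o

Answer: iueeeae$o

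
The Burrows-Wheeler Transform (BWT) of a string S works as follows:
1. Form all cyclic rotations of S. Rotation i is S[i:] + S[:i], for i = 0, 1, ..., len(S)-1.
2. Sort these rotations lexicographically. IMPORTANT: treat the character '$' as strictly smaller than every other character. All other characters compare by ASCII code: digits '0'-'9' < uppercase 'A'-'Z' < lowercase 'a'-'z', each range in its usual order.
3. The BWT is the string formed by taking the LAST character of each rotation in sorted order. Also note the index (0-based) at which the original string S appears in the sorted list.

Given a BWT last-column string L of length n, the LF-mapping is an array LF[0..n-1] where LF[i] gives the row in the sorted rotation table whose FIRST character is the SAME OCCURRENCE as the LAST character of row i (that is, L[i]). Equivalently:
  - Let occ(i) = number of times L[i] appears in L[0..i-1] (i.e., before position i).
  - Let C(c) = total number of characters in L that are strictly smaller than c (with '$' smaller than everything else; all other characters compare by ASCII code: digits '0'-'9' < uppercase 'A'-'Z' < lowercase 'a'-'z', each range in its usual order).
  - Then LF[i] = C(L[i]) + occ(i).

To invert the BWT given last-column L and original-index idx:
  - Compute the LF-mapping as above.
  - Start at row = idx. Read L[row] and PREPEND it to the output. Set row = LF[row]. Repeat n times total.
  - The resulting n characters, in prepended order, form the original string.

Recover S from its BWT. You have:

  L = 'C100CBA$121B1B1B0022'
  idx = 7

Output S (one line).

LF mapping: 18 5 1 2 19 14 13 0 6 10 7 15 8 16 9 17 3 4 11 12
Walk LF starting at row 7, prepending L[row]:
  step 1: row=7, L[7]='$', prepend. Next row=LF[7]=0
  step 2: row=0, L[0]='C', prepend. Next row=LF[0]=18
  step 3: row=18, L[18]='2', prepend. Next row=LF[18]=11
  step 4: row=11, L[11]='B', prepend. Next row=LF[11]=15
  step 5: row=15, L[15]='B', prepend. Next row=LF[15]=17
  step 6: row=17, L[17]='0', prepend. Next row=LF[17]=4
  step 7: row=4, L[4]='C', prepend. Next row=LF[4]=19
  step 8: row=19, L[19]='2', prepend. Next row=LF[19]=12
  step 9: row=12, L[12]='1', prepend. Next row=LF[12]=8
  step 10: row=8, L[8]='1', prepend. Next row=LF[8]=6
  step 11: row=6, L[6]='A', prepend. Next row=LF[6]=13
  step 12: row=13, L[13]='B', prepend. Next row=LF[13]=16
  step 13: row=16, L[16]='0', prepend. Next row=LF[16]=3
  step 14: row=3, L[3]='0', prepend. Next row=LF[3]=2
  step 15: row=2, L[2]='0', prepend. Next row=LF[2]=1
  step 16: row=1, L[1]='1', prepend. Next row=LF[1]=5
  step 17: row=5, L[5]='B', prepend. Next row=LF[5]=14
  step 18: row=14, L[14]='1', prepend. Next row=LF[14]=9
  step 19: row=9, L[9]='2', prepend. Next row=LF[9]=10
  step 20: row=10, L[10]='1', prepend. Next row=LF[10]=7
Reversed output: 121B1000BA112C0BB2C$

Answer: 121B1000BA112C0BB2C$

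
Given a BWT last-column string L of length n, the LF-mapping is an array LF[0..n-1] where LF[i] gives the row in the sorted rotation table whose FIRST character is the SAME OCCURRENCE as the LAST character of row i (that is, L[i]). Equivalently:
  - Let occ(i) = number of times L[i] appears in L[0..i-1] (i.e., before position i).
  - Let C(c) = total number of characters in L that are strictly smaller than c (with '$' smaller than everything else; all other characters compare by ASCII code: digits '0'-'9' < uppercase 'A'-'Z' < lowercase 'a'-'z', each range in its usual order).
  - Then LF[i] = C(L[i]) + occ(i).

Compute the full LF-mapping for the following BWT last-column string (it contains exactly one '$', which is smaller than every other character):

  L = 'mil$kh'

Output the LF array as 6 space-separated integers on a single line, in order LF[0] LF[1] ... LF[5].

Answer: 5 2 4 0 3 1

Derivation:
Char counts: '$':1, 'h':1, 'i':1, 'k':1, 'l':1, 'm':1
C (first-col start): C('$')=0, C('h')=1, C('i')=2, C('k')=3, C('l')=4, C('m')=5
L[0]='m': occ=0, LF[0]=C('m')+0=5+0=5
L[1]='i': occ=0, LF[1]=C('i')+0=2+0=2
L[2]='l': occ=0, LF[2]=C('l')+0=4+0=4
L[3]='$': occ=0, LF[3]=C('$')+0=0+0=0
L[4]='k': occ=0, LF[4]=C('k')+0=3+0=3
L[5]='h': occ=0, LF[5]=C('h')+0=1+0=1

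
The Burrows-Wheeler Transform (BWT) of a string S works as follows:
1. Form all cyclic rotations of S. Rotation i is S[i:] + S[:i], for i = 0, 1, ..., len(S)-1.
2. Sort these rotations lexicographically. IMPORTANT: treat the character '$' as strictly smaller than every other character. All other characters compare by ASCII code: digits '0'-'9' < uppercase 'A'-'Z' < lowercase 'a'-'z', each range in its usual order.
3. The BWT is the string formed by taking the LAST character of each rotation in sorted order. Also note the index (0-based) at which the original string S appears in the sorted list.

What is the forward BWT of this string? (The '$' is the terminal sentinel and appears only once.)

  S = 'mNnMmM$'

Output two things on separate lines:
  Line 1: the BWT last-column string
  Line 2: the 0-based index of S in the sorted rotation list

Answer: MmnmM$N
5

Derivation:
All 7 rotations (rotation i = S[i:]+S[:i]):
  rot[0] = mNnMmM$
  rot[1] = NnMmM$m
  rot[2] = nMmM$mN
  rot[3] = MmM$mNn
  rot[4] = mM$mNnM
  rot[5] = M$mNnMm
  rot[6] = $mNnMmM
Sorted (with $ < everything):
  sorted[0] = $mNnMmM  (last char: 'M')
  sorted[1] = M$mNnMm  (last char: 'm')
  sorted[2] = MmM$mNn  (last char: 'n')
  sorted[3] = NnMmM$m  (last char: 'm')
  sorted[4] = mM$mNnM  (last char: 'M')
  sorted[5] = mNnMmM$  (last char: '$')
  sorted[6] = nMmM$mN  (last char: 'N')
Last column: MmnmM$N
Original string S is at sorted index 5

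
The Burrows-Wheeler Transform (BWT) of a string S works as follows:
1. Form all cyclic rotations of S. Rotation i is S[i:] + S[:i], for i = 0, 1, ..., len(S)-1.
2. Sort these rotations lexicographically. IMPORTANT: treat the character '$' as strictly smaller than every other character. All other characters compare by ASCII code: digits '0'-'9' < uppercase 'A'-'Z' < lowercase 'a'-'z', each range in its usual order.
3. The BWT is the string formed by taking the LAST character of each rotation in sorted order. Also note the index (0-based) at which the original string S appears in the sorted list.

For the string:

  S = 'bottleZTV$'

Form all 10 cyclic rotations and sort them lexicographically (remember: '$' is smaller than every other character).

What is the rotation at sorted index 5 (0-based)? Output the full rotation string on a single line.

Answer: eZTV$bottl

Derivation:
All 10 rotations (rotation i = S[i:]+S[:i]):
  rot[0] = bottleZTV$
  rot[1] = ottleZTV$b
  rot[2] = ttleZTV$bo
  rot[3] = tleZTV$bot
  rot[4] = leZTV$bott
  rot[5] = eZTV$bottl
  rot[6] = ZTV$bottle
  rot[7] = TV$bottleZ
  rot[8] = V$bottleZT
  rot[9] = $bottleZTV
Sorted (with $ < everything):
  sorted[0] = $bottleZTV
  sorted[1] = TV$bottleZ
  sorted[2] = V$bottleZT
  sorted[3] = ZTV$bottle
  sorted[4] = bottleZTV$
  sorted[5] = eZTV$bottl
  sorted[6] = leZTV$bott
  sorted[7] = ottleZTV$b
  sorted[8] = tleZTV$bot
  sorted[9] = ttleZTV$bo
sorted[5] = eZTV$bottl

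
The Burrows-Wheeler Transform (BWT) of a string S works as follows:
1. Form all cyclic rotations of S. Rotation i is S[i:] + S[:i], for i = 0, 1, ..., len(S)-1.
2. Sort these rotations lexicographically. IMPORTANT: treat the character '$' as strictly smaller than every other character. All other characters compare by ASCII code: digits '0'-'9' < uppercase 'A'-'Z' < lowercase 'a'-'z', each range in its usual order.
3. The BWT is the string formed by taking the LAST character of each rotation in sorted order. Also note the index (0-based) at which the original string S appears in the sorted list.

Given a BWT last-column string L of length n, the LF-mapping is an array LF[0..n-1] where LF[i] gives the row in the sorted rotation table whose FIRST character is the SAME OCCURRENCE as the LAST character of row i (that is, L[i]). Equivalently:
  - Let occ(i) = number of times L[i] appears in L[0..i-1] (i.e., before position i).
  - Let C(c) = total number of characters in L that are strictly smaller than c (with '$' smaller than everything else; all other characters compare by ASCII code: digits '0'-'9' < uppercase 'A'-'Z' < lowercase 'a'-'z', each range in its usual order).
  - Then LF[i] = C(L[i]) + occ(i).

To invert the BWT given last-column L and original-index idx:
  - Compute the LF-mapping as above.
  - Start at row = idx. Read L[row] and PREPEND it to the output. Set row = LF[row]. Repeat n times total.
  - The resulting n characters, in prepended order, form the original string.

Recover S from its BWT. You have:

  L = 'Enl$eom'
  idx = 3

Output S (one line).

LF mapping: 1 5 3 0 2 6 4
Walk LF starting at row 3, prepending L[row]:
  step 1: row=3, L[3]='$', prepend. Next row=LF[3]=0
  step 2: row=0, L[0]='E', prepend. Next row=LF[0]=1
  step 3: row=1, L[1]='n', prepend. Next row=LF[1]=5
  step 4: row=5, L[5]='o', prepend. Next row=LF[5]=6
  step 5: row=6, L[6]='m', prepend. Next row=LF[6]=4
  step 6: row=4, L[4]='e', prepend. Next row=LF[4]=2
  step 7: row=2, L[2]='l', prepend. Next row=LF[2]=3
Reversed output: lemonE$

Answer: lemonE$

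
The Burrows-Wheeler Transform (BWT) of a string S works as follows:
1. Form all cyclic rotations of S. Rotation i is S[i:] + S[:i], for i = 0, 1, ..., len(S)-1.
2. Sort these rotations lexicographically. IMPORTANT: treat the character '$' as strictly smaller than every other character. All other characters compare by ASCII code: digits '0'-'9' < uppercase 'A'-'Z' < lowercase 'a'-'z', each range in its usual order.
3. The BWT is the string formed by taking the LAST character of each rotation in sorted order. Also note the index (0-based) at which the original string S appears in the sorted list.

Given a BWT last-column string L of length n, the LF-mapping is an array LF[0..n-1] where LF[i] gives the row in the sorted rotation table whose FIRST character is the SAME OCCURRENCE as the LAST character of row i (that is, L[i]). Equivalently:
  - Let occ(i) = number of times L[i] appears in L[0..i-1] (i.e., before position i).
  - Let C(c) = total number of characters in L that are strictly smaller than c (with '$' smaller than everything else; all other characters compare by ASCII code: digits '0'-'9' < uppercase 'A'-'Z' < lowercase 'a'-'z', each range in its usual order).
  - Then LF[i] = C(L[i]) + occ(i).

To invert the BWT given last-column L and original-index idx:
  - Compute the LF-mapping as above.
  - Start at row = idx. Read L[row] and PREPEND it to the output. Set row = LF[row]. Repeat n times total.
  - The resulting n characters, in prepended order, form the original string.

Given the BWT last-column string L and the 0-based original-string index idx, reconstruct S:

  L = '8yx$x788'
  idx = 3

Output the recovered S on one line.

LF mapping: 2 7 5 0 6 1 3 4
Walk LF starting at row 3, prepending L[row]:
  step 1: row=3, L[3]='$', prepend. Next row=LF[3]=0
  step 2: row=0, L[0]='8', prepend. Next row=LF[0]=2
  step 3: row=2, L[2]='x', prepend. Next row=LF[2]=5
  step 4: row=5, L[5]='7', prepend. Next row=LF[5]=1
  step 5: row=1, L[1]='y', prepend. Next row=LF[1]=7
  step 6: row=7, L[7]='8', prepend. Next row=LF[7]=4
  step 7: row=4, L[4]='x', prepend. Next row=LF[4]=6
  step 8: row=6, L[6]='8', prepend. Next row=LF[6]=3
Reversed output: 8x8y7x8$

Answer: 8x8y7x8$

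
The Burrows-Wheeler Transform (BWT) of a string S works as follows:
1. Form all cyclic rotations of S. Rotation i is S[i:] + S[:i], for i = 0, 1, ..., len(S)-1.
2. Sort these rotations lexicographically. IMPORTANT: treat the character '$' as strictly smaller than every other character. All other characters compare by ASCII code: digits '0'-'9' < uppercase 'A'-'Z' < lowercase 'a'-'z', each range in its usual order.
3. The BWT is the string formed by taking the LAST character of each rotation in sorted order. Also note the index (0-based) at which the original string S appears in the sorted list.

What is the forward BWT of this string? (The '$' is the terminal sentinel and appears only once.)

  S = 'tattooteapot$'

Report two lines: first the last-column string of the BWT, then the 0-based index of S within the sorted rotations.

All 13 rotations (rotation i = S[i:]+S[:i]):
  rot[0] = tattooteapot$
  rot[1] = attooteapot$t
  rot[2] = ttooteapot$ta
  rot[3] = tooteapot$tat
  rot[4] = ooteapot$tatt
  rot[5] = oteapot$tatto
  rot[6] = teapot$tattoo
  rot[7] = eapot$tattoot
  rot[8] = apot$tattoote
  rot[9] = pot$tattootea
  rot[10] = ot$tattooteap
  rot[11] = t$tattooteapo
  rot[12] = $tattooteapot
Sorted (with $ < everything):
  sorted[0] = $tattooteapot  (last char: 't')
  sorted[1] = apot$tattoote  (last char: 'e')
  sorted[2] = attooteapot$t  (last char: 't')
  sorted[3] = eapot$tattoot  (last char: 't')
  sorted[4] = ooteapot$tatt  (last char: 't')
  sorted[5] = ot$tattooteap  (last char: 'p')
  sorted[6] = oteapot$tatto  (last char: 'o')
  sorted[7] = pot$tattootea  (last char: 'a')
  sorted[8] = t$tattooteapo  (last char: 'o')
  sorted[9] = tattooteapot$  (last char: '$')
  sorted[10] = teapot$tattoo  (last char: 'o')
  sorted[11] = tooteapot$tat  (last char: 't')
  sorted[12] = ttooteapot$ta  (last char: 'a')
Last column: tetttpoao$ota
Original string S is at sorted index 9

Answer: tetttpoao$ota
9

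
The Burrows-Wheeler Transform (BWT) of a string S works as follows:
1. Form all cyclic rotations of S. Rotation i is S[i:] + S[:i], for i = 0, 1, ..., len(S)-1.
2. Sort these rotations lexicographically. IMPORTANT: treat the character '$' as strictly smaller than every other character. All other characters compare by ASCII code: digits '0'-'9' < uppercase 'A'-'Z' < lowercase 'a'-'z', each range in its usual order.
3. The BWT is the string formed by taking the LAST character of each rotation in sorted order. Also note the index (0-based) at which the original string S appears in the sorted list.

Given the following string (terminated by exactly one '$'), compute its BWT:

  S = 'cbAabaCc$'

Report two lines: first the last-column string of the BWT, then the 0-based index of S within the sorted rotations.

Answer: cbabAcaC$
8

Derivation:
All 9 rotations (rotation i = S[i:]+S[:i]):
  rot[0] = cbAabaCc$
  rot[1] = bAabaCc$c
  rot[2] = AabaCc$cb
  rot[3] = abaCc$cbA
  rot[4] = baCc$cbAa
  rot[5] = aCc$cbAab
  rot[6] = Cc$cbAaba
  rot[7] = c$cbAabaC
  rot[8] = $cbAabaCc
Sorted (with $ < everything):
  sorted[0] = $cbAabaCc  (last char: 'c')
  sorted[1] = AabaCc$cb  (last char: 'b')
  sorted[2] = Cc$cbAaba  (last char: 'a')
  sorted[3] = aCc$cbAab  (last char: 'b')
  sorted[4] = abaCc$cbA  (last char: 'A')
  sorted[5] = bAabaCc$c  (last char: 'c')
  sorted[6] = baCc$cbAa  (last char: 'a')
  sorted[7] = c$cbAabaC  (last char: 'C')
  sorted[8] = cbAabaCc$  (last char: '$')
Last column: cbabAcaC$
Original string S is at sorted index 8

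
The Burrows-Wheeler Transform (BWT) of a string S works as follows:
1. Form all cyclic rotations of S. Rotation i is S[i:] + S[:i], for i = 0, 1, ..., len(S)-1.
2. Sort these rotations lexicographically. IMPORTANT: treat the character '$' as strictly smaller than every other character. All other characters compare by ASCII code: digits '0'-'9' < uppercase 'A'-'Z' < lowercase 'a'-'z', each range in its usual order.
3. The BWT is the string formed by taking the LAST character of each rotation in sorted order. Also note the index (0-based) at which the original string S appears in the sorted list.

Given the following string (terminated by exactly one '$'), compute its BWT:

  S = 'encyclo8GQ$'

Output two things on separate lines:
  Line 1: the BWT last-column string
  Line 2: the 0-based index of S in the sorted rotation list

All 11 rotations (rotation i = S[i:]+S[:i]):
  rot[0] = encyclo8GQ$
  rot[1] = ncyclo8GQ$e
  rot[2] = cyclo8GQ$en
  rot[3] = yclo8GQ$enc
  rot[4] = clo8GQ$ency
  rot[5] = lo8GQ$encyc
  rot[6] = o8GQ$encycl
  rot[7] = 8GQ$encyclo
  rot[8] = GQ$encyclo8
  rot[9] = Q$encyclo8G
  rot[10] = $encyclo8GQ
Sorted (with $ < everything):
  sorted[0] = $encyclo8GQ  (last char: 'Q')
  sorted[1] = 8GQ$encyclo  (last char: 'o')
  sorted[2] = GQ$encyclo8  (last char: '8')
  sorted[3] = Q$encyclo8G  (last char: 'G')
  sorted[4] = clo8GQ$ency  (last char: 'y')
  sorted[5] = cyclo8GQ$en  (last char: 'n')
  sorted[6] = encyclo8GQ$  (last char: '$')
  sorted[7] = lo8GQ$encyc  (last char: 'c')
  sorted[8] = ncyclo8GQ$e  (last char: 'e')
  sorted[9] = o8GQ$encycl  (last char: 'l')
  sorted[10] = yclo8GQ$enc  (last char: 'c')
Last column: Qo8Gyn$celc
Original string S is at sorted index 6

Answer: Qo8Gyn$celc
6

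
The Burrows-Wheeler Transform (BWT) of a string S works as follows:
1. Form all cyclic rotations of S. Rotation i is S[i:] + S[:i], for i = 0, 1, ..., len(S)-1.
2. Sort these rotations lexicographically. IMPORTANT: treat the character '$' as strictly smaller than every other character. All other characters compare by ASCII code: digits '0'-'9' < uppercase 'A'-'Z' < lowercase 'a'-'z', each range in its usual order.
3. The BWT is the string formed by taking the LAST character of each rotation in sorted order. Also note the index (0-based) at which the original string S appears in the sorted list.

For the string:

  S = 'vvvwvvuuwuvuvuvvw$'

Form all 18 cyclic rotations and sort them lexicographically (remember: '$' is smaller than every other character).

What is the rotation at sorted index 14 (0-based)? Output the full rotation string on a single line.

All 18 rotations (rotation i = S[i:]+S[:i]):
  rot[0] = vvvwvvuuwuvuvuvvw$
  rot[1] = vvwvvuuwuvuvuvvw$v
  rot[2] = vwvvuuwuvuvuvvw$vv
  rot[3] = wvvuuwuvuvuvvw$vvv
  rot[4] = vvuuwuvuvuvvw$vvvw
  rot[5] = vuuwuvuvuvvw$vvvwv
  rot[6] = uuwuvuvuvvw$vvvwvv
  rot[7] = uwuvuvuvvw$vvvwvvu
  rot[8] = wuvuvuvvw$vvvwvvuu
  rot[9] = uvuvuvvw$vvvwvvuuw
  rot[10] = vuvuvvw$vvvwvvuuwu
  rot[11] = uvuvvw$vvvwvvuuwuv
  rot[12] = vuvvw$vvvwvvuuwuvu
  rot[13] = uvvw$vvvwvvuuwuvuv
  rot[14] = vvw$vvvwvvuuwuvuvu
  rot[15] = vw$vvvwvvuuwuvuvuv
  rot[16] = w$vvvwvvuuwuvuvuvv
  rot[17] = $vvvwvvuuwuvuvuvvw
Sorted (with $ < everything):
  sorted[0] = $vvvwvvuuwuvuvuvvw
  sorted[1] = uuwuvuvuvvw$vvvwvv
  sorted[2] = uvuvuvvw$vvvwvvuuw
  sorted[3] = uvuvvw$vvvwvvuuwuv
  sorted[4] = uvvw$vvvwvvuuwuvuv
  sorted[5] = uwuvuvuvvw$vvvwvvu
  sorted[6] = vuuwuvuvuvvw$vvvwv
  sorted[7] = vuvuvvw$vvvwvvuuwu
  sorted[8] = vuvvw$vvvwvvuuwuvu
  sorted[9] = vvuuwuvuvuvvw$vvvw
  sorted[10] = vvvwvvuuwuvuvuvvw$
  sorted[11] = vvw$vvvwvvuuwuvuvu
  sorted[12] = vvwvvuuwuvuvuvvw$v
  sorted[13] = vw$vvvwvvuuwuvuvuv
  sorted[14] = vwvvuuwuvuvuvvw$vv
  sorted[15] = w$vvvwvvuuwuvuvuvv
  sorted[16] = wuvuvuvvw$vvvwvvuu
  sorted[17] = wvvuuwuvuvuvvw$vvv
sorted[14] = vwvvuuwuvuvuvvw$vv

Answer: vwvvuuwuvuvuvvw$vv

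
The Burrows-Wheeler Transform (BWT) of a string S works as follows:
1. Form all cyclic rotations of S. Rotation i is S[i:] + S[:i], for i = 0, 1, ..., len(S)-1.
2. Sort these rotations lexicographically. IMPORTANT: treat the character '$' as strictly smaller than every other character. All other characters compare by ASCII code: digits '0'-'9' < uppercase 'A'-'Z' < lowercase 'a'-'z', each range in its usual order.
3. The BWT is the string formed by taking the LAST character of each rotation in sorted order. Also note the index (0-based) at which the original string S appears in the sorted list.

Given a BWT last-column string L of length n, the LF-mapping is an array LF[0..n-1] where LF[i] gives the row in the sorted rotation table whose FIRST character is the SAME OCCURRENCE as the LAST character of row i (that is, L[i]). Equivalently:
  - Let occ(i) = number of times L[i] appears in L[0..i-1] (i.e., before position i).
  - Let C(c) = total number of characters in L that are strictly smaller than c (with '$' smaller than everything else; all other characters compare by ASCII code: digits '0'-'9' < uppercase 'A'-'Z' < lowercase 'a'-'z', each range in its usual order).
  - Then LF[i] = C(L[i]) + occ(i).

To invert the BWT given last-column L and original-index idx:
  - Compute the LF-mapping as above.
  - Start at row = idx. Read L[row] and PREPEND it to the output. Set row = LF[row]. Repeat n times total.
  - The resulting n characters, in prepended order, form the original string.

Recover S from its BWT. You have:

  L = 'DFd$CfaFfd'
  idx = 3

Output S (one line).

LF mapping: 2 3 6 0 1 8 5 4 9 7
Walk LF starting at row 3, prepending L[row]:
  step 1: row=3, L[3]='$', prepend. Next row=LF[3]=0
  step 2: row=0, L[0]='D', prepend. Next row=LF[0]=2
  step 3: row=2, L[2]='d', prepend. Next row=LF[2]=6
  step 4: row=6, L[6]='a', prepend. Next row=LF[6]=5
  step 5: row=5, L[5]='f', prepend. Next row=LF[5]=8
  step 6: row=8, L[8]='f', prepend. Next row=LF[8]=9
  step 7: row=9, L[9]='d', prepend. Next row=LF[9]=7
  step 8: row=7, L[7]='F', prepend. Next row=LF[7]=4
  step 9: row=4, L[4]='C', prepend. Next row=LF[4]=1
  step 10: row=1, L[1]='F', prepend. Next row=LF[1]=3
Reversed output: FCFdffadD$

Answer: FCFdffadD$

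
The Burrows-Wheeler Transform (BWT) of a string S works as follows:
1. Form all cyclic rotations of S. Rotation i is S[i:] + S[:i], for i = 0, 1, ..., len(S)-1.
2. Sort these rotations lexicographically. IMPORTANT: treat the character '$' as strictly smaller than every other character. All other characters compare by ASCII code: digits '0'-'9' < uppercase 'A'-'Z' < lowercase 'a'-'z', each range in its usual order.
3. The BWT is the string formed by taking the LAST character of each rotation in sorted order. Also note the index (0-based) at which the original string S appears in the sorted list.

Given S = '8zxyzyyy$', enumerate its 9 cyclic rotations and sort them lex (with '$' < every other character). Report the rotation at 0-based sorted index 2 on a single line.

Answer: xyzyyy$8z

Derivation:
All 9 rotations (rotation i = S[i:]+S[:i]):
  rot[0] = 8zxyzyyy$
  rot[1] = zxyzyyy$8
  rot[2] = xyzyyy$8z
  rot[3] = yzyyy$8zx
  rot[4] = zyyy$8zxy
  rot[5] = yyy$8zxyz
  rot[6] = yy$8zxyzy
  rot[7] = y$8zxyzyy
  rot[8] = $8zxyzyyy
Sorted (with $ < everything):
  sorted[0] = $8zxyzyyy
  sorted[1] = 8zxyzyyy$
  sorted[2] = xyzyyy$8z
  sorted[3] = y$8zxyzyy
  sorted[4] = yy$8zxyzy
  sorted[5] = yyy$8zxyz
  sorted[6] = yzyyy$8zx
  sorted[7] = zxyzyyy$8
  sorted[8] = zyyy$8zxy
sorted[2] = xyzyyy$8z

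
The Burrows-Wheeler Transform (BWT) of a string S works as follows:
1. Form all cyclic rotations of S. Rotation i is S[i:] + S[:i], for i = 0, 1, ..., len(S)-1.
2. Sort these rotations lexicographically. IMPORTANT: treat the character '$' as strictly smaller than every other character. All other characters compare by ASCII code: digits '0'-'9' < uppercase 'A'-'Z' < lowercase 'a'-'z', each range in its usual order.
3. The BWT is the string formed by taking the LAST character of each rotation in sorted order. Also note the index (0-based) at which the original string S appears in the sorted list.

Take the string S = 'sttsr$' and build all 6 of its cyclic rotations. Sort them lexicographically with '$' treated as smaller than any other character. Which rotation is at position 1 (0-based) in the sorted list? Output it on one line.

All 6 rotations (rotation i = S[i:]+S[:i]):
  rot[0] = sttsr$
  rot[1] = ttsr$s
  rot[2] = tsr$st
  rot[3] = sr$stt
  rot[4] = r$stts
  rot[5] = $sttsr
Sorted (with $ < everything):
  sorted[0] = $sttsr
  sorted[1] = r$stts
  sorted[2] = sr$stt
  sorted[3] = sttsr$
  sorted[4] = tsr$st
  sorted[5] = ttsr$s
sorted[1] = r$stts

Answer: r$stts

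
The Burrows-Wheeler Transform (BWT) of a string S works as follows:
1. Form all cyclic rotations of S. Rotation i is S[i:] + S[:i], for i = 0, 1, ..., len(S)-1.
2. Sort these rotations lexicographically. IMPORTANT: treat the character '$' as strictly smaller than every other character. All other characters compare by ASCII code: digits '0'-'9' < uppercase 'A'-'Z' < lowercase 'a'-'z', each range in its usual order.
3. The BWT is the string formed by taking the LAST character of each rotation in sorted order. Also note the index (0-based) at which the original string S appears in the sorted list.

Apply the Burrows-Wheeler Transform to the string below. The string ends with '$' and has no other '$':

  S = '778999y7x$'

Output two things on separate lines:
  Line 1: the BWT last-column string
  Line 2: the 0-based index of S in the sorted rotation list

All 10 rotations (rotation i = S[i:]+S[:i]):
  rot[0] = 778999y7x$
  rot[1] = 78999y7x$7
  rot[2] = 8999y7x$77
  rot[3] = 999y7x$778
  rot[4] = 99y7x$7789
  rot[5] = 9y7x$77899
  rot[6] = y7x$778999
  rot[7] = 7x$778999y
  rot[8] = x$778999y7
  rot[9] = $778999y7x
Sorted (with $ < everything):
  sorted[0] = $778999y7x  (last char: 'x')
  sorted[1] = 778999y7x$  (last char: '$')
  sorted[2] = 78999y7x$7  (last char: '7')
  sorted[3] = 7x$778999y  (last char: 'y')
  sorted[4] = 8999y7x$77  (last char: '7')
  sorted[5] = 999y7x$778  (last char: '8')
  sorted[6] = 99y7x$7789  (last char: '9')
  sorted[7] = 9y7x$77899  (last char: '9')
  sorted[8] = x$778999y7  (last char: '7')
  sorted[9] = y7x$778999  (last char: '9')
Last column: x$7y789979
Original string S is at sorted index 1

Answer: x$7y789979
1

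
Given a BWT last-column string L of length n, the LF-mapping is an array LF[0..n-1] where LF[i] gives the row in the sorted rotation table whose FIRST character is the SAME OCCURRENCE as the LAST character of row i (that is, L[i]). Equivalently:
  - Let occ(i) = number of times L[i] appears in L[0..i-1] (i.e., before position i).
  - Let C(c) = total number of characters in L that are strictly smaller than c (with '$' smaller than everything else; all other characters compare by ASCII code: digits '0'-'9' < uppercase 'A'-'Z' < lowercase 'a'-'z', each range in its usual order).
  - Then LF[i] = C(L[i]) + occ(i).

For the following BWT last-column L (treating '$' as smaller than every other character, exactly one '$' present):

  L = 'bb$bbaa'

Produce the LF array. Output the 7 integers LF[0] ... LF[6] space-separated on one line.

Answer: 3 4 0 5 6 1 2

Derivation:
Char counts: '$':1, 'a':2, 'b':4
C (first-col start): C('$')=0, C('a')=1, C('b')=3
L[0]='b': occ=0, LF[0]=C('b')+0=3+0=3
L[1]='b': occ=1, LF[1]=C('b')+1=3+1=4
L[2]='$': occ=0, LF[2]=C('$')+0=0+0=0
L[3]='b': occ=2, LF[3]=C('b')+2=3+2=5
L[4]='b': occ=3, LF[4]=C('b')+3=3+3=6
L[5]='a': occ=0, LF[5]=C('a')+0=1+0=1
L[6]='a': occ=1, LF[6]=C('a')+1=1+1=2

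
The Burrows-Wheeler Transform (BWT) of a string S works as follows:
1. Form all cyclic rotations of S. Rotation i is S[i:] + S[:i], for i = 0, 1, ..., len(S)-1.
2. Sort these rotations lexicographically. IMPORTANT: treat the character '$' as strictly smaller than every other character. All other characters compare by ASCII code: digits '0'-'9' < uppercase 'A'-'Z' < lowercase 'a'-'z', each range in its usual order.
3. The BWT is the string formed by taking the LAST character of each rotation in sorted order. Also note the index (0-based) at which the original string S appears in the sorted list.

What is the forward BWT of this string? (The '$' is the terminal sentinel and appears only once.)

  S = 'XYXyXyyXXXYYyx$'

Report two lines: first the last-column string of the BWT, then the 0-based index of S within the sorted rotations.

All 15 rotations (rotation i = S[i:]+S[:i]):
  rot[0] = XYXyXyyXXXYYyx$
  rot[1] = YXyXyyXXXYYyx$X
  rot[2] = XyXyyXXXYYyx$XY
  rot[3] = yXyyXXXYYyx$XYX
  rot[4] = XyyXXXYYyx$XYXy
  rot[5] = yyXXXYYyx$XYXyX
  rot[6] = yXXXYYyx$XYXyXy
  rot[7] = XXXYYyx$XYXyXyy
  rot[8] = XXYYyx$XYXyXyyX
  rot[9] = XYYyx$XYXyXyyXX
  rot[10] = YYyx$XYXyXyyXXX
  rot[11] = Yyx$XYXyXyyXXXY
  rot[12] = yx$XYXyXyyXXXYY
  rot[13] = x$XYXyXyyXXXYYy
  rot[14] = $XYXyXyyXXXYYyx
Sorted (with $ < everything):
  sorted[0] = $XYXyXyyXXXYYyx  (last char: 'x')
  sorted[1] = XXXYYyx$XYXyXyy  (last char: 'y')
  sorted[2] = XXYYyx$XYXyXyyX  (last char: 'X')
  sorted[3] = XYXyXyyXXXYYyx$  (last char: '$')
  sorted[4] = XYYyx$XYXyXyyXX  (last char: 'X')
  sorted[5] = XyXyyXXXYYyx$XY  (last char: 'Y')
  sorted[6] = XyyXXXYYyx$XYXy  (last char: 'y')
  sorted[7] = YXyXyyXXXYYyx$X  (last char: 'X')
  sorted[8] = YYyx$XYXyXyyXXX  (last char: 'X')
  sorted[9] = Yyx$XYXyXyyXXXY  (last char: 'Y')
  sorted[10] = x$XYXyXyyXXXYYy  (last char: 'y')
  sorted[11] = yXXXYYyx$XYXyXy  (last char: 'y')
  sorted[12] = yXyyXXXYYyx$XYX  (last char: 'X')
  sorted[13] = yx$XYXyXyyXXXYY  (last char: 'Y')
  sorted[14] = yyXXXYYyx$XYXyX  (last char: 'X')
Last column: xyX$XYyXXYyyXYX
Original string S is at sorted index 3

Answer: xyX$XYyXXYyyXYX
3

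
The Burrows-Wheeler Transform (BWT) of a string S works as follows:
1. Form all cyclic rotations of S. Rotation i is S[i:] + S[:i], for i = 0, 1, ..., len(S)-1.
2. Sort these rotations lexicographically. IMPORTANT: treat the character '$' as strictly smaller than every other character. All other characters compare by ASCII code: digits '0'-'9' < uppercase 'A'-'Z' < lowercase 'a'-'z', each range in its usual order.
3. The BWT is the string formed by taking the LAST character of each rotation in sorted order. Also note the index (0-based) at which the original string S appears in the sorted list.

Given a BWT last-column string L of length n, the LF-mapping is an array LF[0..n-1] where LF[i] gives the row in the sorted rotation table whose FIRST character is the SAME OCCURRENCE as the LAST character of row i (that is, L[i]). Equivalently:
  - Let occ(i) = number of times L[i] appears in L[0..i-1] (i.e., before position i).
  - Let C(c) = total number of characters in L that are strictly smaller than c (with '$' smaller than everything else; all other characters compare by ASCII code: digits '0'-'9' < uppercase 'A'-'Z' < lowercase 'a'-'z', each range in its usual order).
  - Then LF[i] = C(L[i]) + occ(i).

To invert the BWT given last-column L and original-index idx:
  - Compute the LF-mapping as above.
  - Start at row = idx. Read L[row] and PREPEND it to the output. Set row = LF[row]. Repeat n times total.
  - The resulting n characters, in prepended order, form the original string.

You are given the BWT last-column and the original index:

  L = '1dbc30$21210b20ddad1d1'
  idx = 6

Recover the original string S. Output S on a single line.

Answer: 1221dc0b02ad011dddb31$

Derivation:
LF mapping: 4 17 14 16 12 1 0 9 5 10 6 2 15 11 3 18 19 13 20 7 21 8
Walk LF starting at row 6, prepending L[row]:
  step 1: row=6, L[6]='$', prepend. Next row=LF[6]=0
  step 2: row=0, L[0]='1', prepend. Next row=LF[0]=4
  step 3: row=4, L[4]='3', prepend. Next row=LF[4]=12
  step 4: row=12, L[12]='b', prepend. Next row=LF[12]=15
  step 5: row=15, L[15]='d', prepend. Next row=LF[15]=18
  step 6: row=18, L[18]='d', prepend. Next row=LF[18]=20
  step 7: row=20, L[20]='d', prepend. Next row=LF[20]=21
  step 8: row=21, L[21]='1', prepend. Next row=LF[21]=8
  step 9: row=8, L[8]='1', prepend. Next row=LF[8]=5
  step 10: row=5, L[5]='0', prepend. Next row=LF[5]=1
  step 11: row=1, L[1]='d', prepend. Next row=LF[1]=17
  step 12: row=17, L[17]='a', prepend. Next row=LF[17]=13
  step 13: row=13, L[13]='2', prepend. Next row=LF[13]=11
  step 14: row=11, L[11]='0', prepend. Next row=LF[11]=2
  step 15: row=2, L[2]='b', prepend. Next row=LF[2]=14
  step 16: row=14, L[14]='0', prepend. Next row=LF[14]=3
  step 17: row=3, L[3]='c', prepend. Next row=LF[3]=16
  step 18: row=16, L[16]='d', prepend. Next row=LF[16]=19
  step 19: row=19, L[19]='1', prepend. Next row=LF[19]=7
  step 20: row=7, L[7]='2', prepend. Next row=LF[7]=9
  step 21: row=9, L[9]='2', prepend. Next row=LF[9]=10
  step 22: row=10, L[10]='1', prepend. Next row=LF[10]=6
Reversed output: 1221dc0b02ad011dddb31$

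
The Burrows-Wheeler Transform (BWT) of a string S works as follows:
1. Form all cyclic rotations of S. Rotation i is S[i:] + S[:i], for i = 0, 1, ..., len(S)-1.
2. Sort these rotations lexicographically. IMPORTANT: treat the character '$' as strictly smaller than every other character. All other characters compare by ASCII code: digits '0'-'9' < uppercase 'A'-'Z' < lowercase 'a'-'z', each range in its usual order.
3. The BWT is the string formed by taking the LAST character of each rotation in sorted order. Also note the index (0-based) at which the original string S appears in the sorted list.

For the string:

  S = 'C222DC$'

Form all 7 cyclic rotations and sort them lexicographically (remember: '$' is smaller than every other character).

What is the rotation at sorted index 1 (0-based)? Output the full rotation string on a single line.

Answer: 222DC$C

Derivation:
All 7 rotations (rotation i = S[i:]+S[:i]):
  rot[0] = C222DC$
  rot[1] = 222DC$C
  rot[2] = 22DC$C2
  rot[3] = 2DC$C22
  rot[4] = DC$C222
  rot[5] = C$C222D
  rot[6] = $C222DC
Sorted (with $ < everything):
  sorted[0] = $C222DC
  sorted[1] = 222DC$C
  sorted[2] = 22DC$C2
  sorted[3] = 2DC$C22
  sorted[4] = C$C222D
  sorted[5] = C222DC$
  sorted[6] = DC$C222
sorted[1] = 222DC$C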